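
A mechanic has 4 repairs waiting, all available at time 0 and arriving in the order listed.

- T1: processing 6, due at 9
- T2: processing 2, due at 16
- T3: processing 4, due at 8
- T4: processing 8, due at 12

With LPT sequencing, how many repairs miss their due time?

LPT (decreasing processing time): T4 T1 T3 T2.
T4: 0→8, due 12, tardiness 0
T1: 8→14, due 9, tardiness 5
T3: 14→18, due 8, tardiness 10
T2: 18→20, due 16, tardiness 4
Late repairs: 3.

3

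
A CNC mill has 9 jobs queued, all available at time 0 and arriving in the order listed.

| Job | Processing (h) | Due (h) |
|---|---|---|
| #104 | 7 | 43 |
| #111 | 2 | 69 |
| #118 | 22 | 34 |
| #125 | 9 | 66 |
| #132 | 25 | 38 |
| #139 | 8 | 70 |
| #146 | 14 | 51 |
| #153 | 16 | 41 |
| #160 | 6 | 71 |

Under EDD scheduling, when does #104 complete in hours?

EDD (increasing due date): #118 #132 #153 #104 #146 #125 #111 #139 #160.
#118: 0→22
#132: 22→47
#153: 47→63
#104: 63→70

70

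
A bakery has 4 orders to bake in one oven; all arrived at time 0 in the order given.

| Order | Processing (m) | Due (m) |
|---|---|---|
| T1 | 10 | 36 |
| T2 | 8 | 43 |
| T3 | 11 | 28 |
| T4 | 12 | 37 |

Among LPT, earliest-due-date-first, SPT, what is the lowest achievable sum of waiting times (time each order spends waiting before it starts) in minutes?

55

LPT (decreasing processing time): T4 T3 T1 T2.
T4: waits 0, runs 0→12
T3: waits 12, runs 12→23
T1: waits 23, runs 23→33
T2: waits 33, runs 33→41
Sum = 0+12+23+33 = 68.
EDD (increasing due date): T3 T1 T4 T2.
T3: waits 0, runs 0→11
T1: waits 11, runs 11→21
T4: waits 21, runs 21→33
T2: waits 33, runs 33→41
Sum = 0+11+21+33 = 65.
SPT (increasing processing time): T2 T1 T3 T4.
T2: waits 0, runs 0→8
T1: waits 8, runs 8→18
T3: waits 18, runs 18→29
T4: waits 29, runs 29→41
Sum = 0+8+18+29 = 55.
LPT 68, EDD 65, SPT 55 → minimum 55.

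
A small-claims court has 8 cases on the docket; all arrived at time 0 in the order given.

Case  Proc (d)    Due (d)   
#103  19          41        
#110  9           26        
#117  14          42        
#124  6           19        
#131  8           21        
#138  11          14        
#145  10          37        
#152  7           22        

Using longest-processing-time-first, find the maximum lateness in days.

65

LPT (decreasing processing time): #103 #117 #138 #145 #110 #131 #152 #124.
#103: 0→19, due 41, lateness -22
#117: 19→33, due 42, lateness -9
#138: 33→44, due 14, lateness 30
#145: 44→54, due 37, lateness 17
#110: 54→63, due 26, lateness 37
#131: 63→71, due 21, lateness 50
#152: 71→78, due 22, lateness 56
#124: 78→84, due 19, lateness 65
Maximum = 65.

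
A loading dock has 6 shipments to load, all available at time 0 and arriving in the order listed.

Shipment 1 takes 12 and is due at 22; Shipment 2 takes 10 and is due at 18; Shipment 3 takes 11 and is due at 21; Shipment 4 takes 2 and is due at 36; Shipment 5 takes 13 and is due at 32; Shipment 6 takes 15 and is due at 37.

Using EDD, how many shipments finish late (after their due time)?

4

EDD (increasing due date): Shipment 2 Shipment 3 Shipment 1 Shipment 5 Shipment 4 Shipment 6.
Shipment 2: 0→10, due 18, tardiness 0
Shipment 3: 10→21, due 21, tardiness 0
Shipment 1: 21→33, due 22, tardiness 11
Shipment 5: 33→46, due 32, tardiness 14
Shipment 4: 46→48, due 36, tardiness 12
Shipment 6: 48→63, due 37, tardiness 26
Late shipments: 4.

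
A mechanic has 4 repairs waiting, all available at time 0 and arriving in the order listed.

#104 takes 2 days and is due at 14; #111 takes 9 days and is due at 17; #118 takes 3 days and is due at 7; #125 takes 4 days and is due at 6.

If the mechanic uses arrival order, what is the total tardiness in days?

19

FIFO (arrival order): #104 #111 #118 #125.
#104: 0→2, due 14, tardiness 0
#111: 2→11, due 17, tardiness 0
#118: 11→14, due 7, tardiness 7
#125: 14→18, due 6, tardiness 12
Sum = 0+0+7+12 = 19.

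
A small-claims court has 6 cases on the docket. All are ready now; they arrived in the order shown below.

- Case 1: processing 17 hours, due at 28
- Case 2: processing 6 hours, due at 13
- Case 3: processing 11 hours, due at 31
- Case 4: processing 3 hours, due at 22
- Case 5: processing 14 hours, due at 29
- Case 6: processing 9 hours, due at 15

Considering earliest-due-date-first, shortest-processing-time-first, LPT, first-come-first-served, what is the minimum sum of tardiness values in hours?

EDD (increasing due date): Case 2 Case 6 Case 4 Case 1 Case 5 Case 3.
Case 2: 0→6, due 13, tardiness 0
Case 6: 6→15, due 15, tardiness 0
Case 4: 15→18, due 22, tardiness 0
Case 1: 18→35, due 28, tardiness 7
Case 5: 35→49, due 29, tardiness 20
Case 3: 49→60, due 31, tardiness 29
Sum = 0+0+0+7+20+29 = 56.
SPT (increasing processing time): Case 4 Case 2 Case 6 Case 3 Case 5 Case 1.
Case 4: 0→3, due 22, tardiness 0
Case 2: 3→9, due 13, tardiness 0
Case 6: 9→18, due 15, tardiness 3
Case 3: 18→29, due 31, tardiness 0
Case 5: 29→43, due 29, tardiness 14
Case 1: 43→60, due 28, tardiness 32
Sum = 0+0+3+0+14+32 = 49.
LPT (decreasing processing time): Case 1 Case 5 Case 3 Case 6 Case 2 Case 4.
Case 1: 0→17, due 28, tardiness 0
Case 5: 17→31, due 29, tardiness 2
Case 3: 31→42, due 31, tardiness 11
Case 6: 42→51, due 15, tardiness 36
Case 2: 51→57, due 13, tardiness 44
Case 4: 57→60, due 22, tardiness 38
Sum = 0+2+11+36+44+38 = 131.
FIFO (arrival order): Case 1 Case 2 Case 3 Case 4 Case 5 Case 6.
Case 1: 0→17, due 28, tardiness 0
Case 2: 17→23, due 13, tardiness 10
Case 3: 23→34, due 31, tardiness 3
Case 4: 34→37, due 22, tardiness 15
Case 5: 37→51, due 29, tardiness 22
Case 6: 51→60, due 15, tardiness 45
Sum = 0+10+3+15+22+45 = 95.
EDD 56, SPT 49, LPT 131, FIFO 95 → minimum 49.

49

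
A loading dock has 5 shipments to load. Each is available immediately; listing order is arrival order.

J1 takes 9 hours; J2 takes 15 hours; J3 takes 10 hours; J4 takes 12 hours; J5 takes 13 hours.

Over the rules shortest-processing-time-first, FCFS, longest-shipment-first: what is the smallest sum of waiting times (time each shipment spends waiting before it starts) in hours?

103

SPT (increasing processing time): J1 J3 J4 J5 J2.
J1: waits 0, runs 0→9
J3: waits 9, runs 9→19
J4: waits 19, runs 19→31
J5: waits 31, runs 31→44
J2: waits 44, runs 44→59
Sum = 0+9+19+31+44 = 103.
FIFO (arrival order): J1 J2 J3 J4 J5.
J1: waits 0, runs 0→9
J2: waits 9, runs 9→24
J3: waits 24, runs 24→34
J4: waits 34, runs 34→46
J5: waits 46, runs 46→59
Sum = 0+9+24+34+46 = 113.
LPT (decreasing processing time): J2 J5 J4 J3 J1.
J2: waits 0, runs 0→15
J5: waits 15, runs 15→28
J4: waits 28, runs 28→40
J3: waits 40, runs 40→50
J1: waits 50, runs 50→59
Sum = 0+15+28+40+50 = 133.
SPT 103, FIFO 113, LPT 133 → minimum 103.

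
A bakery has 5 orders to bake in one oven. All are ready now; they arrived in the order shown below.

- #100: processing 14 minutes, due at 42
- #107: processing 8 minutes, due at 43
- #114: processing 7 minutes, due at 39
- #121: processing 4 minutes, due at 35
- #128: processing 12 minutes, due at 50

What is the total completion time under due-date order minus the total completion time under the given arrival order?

EDD (increasing due date): #121 #114 #100 #107 #128.
#121: 0→4
#114: 4→11
#100: 11→25
#107: 25→33
#128: 33→45
Sum = 4+11+25+33+45 = 118.
FIFO (arrival order): #100 #107 #114 #121 #128.
#100: 0→14
#107: 14→22
#114: 22→29
#121: 29→33
#128: 33→45
Sum = 14+22+29+33+45 = 143.
Difference = 118 − 143 = -25.

-25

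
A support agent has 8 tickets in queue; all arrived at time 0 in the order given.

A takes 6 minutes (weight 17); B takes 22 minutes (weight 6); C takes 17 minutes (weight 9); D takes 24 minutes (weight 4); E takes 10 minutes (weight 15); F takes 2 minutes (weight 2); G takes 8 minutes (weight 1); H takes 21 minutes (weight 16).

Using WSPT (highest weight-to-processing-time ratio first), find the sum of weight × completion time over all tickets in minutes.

WSPT (decreasing weight/processing-time ratio): A E F H C B D G.
A: finishes 6, weight 17, w·C = 102
E: finishes 16, weight 15, w·C = 240
F: finishes 18, weight 2, w·C = 36
H: finishes 39, weight 16, w·C = 624
C: finishes 56, weight 9, w·C = 504
B: finishes 78, weight 6, w·C = 468
D: finishes 102, weight 4, w·C = 408
G: finishes 110, weight 1, w·C = 110
Sum = 102+240+36+624+504+468+408+110 = 2492.

2492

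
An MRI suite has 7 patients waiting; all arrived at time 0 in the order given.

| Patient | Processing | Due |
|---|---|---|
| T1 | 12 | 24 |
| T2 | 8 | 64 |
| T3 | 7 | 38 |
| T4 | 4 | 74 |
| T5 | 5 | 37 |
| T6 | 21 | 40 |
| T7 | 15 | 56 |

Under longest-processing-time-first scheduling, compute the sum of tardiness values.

LPT (decreasing processing time): T6 T7 T1 T2 T3 T5 T4.
T6: 0→21, due 40, tardiness 0
T7: 21→36, due 56, tardiness 0
T1: 36→48, due 24, tardiness 24
T2: 48→56, due 64, tardiness 0
T3: 56→63, due 38, tardiness 25
T5: 63→68, due 37, tardiness 31
T4: 68→72, due 74, tardiness 0
Sum = 0+0+24+0+25+31+0 = 80.

80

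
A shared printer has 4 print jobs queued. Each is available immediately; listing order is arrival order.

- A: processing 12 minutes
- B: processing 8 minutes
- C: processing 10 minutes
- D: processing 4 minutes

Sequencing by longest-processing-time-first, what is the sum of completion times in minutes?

98

LPT (decreasing processing time): A C B D.
A: 0→12
C: 12→22
B: 22→30
D: 30→34
Sum = 12+22+30+34 = 98.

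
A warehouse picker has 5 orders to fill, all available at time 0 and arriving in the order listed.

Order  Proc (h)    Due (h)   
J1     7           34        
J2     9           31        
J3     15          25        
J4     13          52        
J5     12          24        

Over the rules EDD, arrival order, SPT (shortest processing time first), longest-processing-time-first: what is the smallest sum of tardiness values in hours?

EDD (increasing due date): J5 J3 J2 J1 J4.
J5: 0→12, due 24, tardiness 0
J3: 12→27, due 25, tardiness 2
J2: 27→36, due 31, tardiness 5
J1: 36→43, due 34, tardiness 9
J4: 43→56, due 52, tardiness 4
Sum = 0+2+5+9+4 = 20.
FIFO (arrival order): J1 J2 J3 J4 J5.
J1: 0→7, due 34, tardiness 0
J2: 7→16, due 31, tardiness 0
J3: 16→31, due 25, tardiness 6
J4: 31→44, due 52, tardiness 0
J5: 44→56, due 24, tardiness 32
Sum = 0+0+6+0+32 = 38.
SPT (increasing processing time): J1 J2 J5 J4 J3.
J1: 0→7, due 34, tardiness 0
J2: 7→16, due 31, tardiness 0
J5: 16→28, due 24, tardiness 4
J4: 28→41, due 52, tardiness 0
J3: 41→56, due 25, tardiness 31
Sum = 0+0+4+0+31 = 35.
LPT (decreasing processing time): J3 J4 J5 J2 J1.
J3: 0→15, due 25, tardiness 0
J4: 15→28, due 52, tardiness 0
J5: 28→40, due 24, tardiness 16
J2: 40→49, due 31, tardiness 18
J1: 49→56, due 34, tardiness 22
Sum = 0+0+16+18+22 = 56.
EDD 20, FIFO 38, SPT 35, LPT 56 → minimum 20.

20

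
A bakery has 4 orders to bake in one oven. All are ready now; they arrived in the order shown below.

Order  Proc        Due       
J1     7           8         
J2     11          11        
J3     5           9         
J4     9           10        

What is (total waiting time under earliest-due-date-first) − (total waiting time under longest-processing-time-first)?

EDD (increasing due date): J1 J3 J4 J2.
J1: waits 0, runs 0→7
J3: waits 7, runs 7→12
J4: waits 12, runs 12→21
J2: waits 21, runs 21→32
Sum = 0+7+12+21 = 40.
LPT (decreasing processing time): J2 J4 J1 J3.
J2: waits 0, runs 0→11
J4: waits 11, runs 11→20
J1: waits 20, runs 20→27
J3: waits 27, runs 27→32
Sum = 0+11+20+27 = 58.
Difference = 40 − 58 = -18.

-18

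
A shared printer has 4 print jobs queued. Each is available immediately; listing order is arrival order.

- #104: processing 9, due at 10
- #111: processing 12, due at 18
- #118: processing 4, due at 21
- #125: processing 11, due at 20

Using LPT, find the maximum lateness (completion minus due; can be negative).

LPT (decreasing processing time): #111 #125 #104 #118.
#111: 0→12, due 18, lateness -6
#125: 12→23, due 20, lateness 3
#104: 23→32, due 10, lateness 22
#118: 32→36, due 21, lateness 15
Maximum = 22.

22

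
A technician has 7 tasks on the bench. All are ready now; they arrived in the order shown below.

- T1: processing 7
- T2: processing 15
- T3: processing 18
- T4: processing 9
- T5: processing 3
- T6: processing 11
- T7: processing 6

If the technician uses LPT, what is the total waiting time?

LPT (decreasing processing time): T3 T2 T6 T4 T1 T7 T5.
T3: waits 0, runs 0→18
T2: waits 18, runs 18→33
T6: waits 33, runs 33→44
T4: waits 44, runs 44→53
T1: waits 53, runs 53→60
T7: waits 60, runs 60→66
T5: waits 66, runs 66→69
Sum = 0+18+33+44+53+60+66 = 274.

274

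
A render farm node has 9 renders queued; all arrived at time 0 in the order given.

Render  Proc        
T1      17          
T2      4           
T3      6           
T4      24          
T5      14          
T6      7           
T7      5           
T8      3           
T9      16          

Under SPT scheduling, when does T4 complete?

96

SPT (increasing processing time): T8 T2 T7 T3 T6 T5 T9 T1 T4.
T8: 0→3
T2: 3→7
T7: 7→12
T3: 12→18
T6: 18→25
T5: 25→39
T9: 39→55
T1: 55→72
T4: 72→96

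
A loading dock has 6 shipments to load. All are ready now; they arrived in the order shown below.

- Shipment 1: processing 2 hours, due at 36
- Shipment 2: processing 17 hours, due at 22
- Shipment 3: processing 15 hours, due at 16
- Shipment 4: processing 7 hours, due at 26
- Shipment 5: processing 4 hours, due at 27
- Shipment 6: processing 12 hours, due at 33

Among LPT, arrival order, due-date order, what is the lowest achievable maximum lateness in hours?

LPT (decreasing processing time): Shipment 2 Shipment 3 Shipment 6 Shipment 4 Shipment 5 Shipment 1.
Shipment 2: 0→17, due 22, lateness -5
Shipment 3: 17→32, due 16, lateness 16
Shipment 6: 32→44, due 33, lateness 11
Shipment 4: 44→51, due 26, lateness 25
Shipment 5: 51→55, due 27, lateness 28
Shipment 1: 55→57, due 36, lateness 21
Maximum = 28.
FIFO (arrival order): Shipment 1 Shipment 2 Shipment 3 Shipment 4 Shipment 5 Shipment 6.
Shipment 1: 0→2, due 36, lateness -34
Shipment 2: 2→19, due 22, lateness -3
Shipment 3: 19→34, due 16, lateness 18
Shipment 4: 34→41, due 26, lateness 15
Shipment 5: 41→45, due 27, lateness 18
Shipment 6: 45→57, due 33, lateness 24
Maximum = 24.
EDD (increasing due date): Shipment 3 Shipment 2 Shipment 4 Shipment 5 Shipment 6 Shipment 1.
Shipment 3: 0→15, due 16, lateness -1
Shipment 2: 15→32, due 22, lateness 10
Shipment 4: 32→39, due 26, lateness 13
Shipment 5: 39→43, due 27, lateness 16
Shipment 6: 43→55, due 33, lateness 22
Shipment 1: 55→57, due 36, lateness 21
Maximum = 22.
LPT 28, FIFO 24, EDD 22 → minimum 22.

22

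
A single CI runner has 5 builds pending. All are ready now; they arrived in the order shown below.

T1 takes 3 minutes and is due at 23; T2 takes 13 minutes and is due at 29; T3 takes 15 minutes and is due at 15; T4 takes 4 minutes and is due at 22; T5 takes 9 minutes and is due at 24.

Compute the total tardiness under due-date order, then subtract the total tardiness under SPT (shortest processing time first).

-7

EDD (increasing due date): T3 T4 T1 T5 T2.
T3: 0→15, due 15, tardiness 0
T4: 15→19, due 22, tardiness 0
T1: 19→22, due 23, tardiness 0
T5: 22→31, due 24, tardiness 7
T2: 31→44, due 29, tardiness 15
Sum = 0+0+0+7+15 = 22.
SPT (increasing processing time): T1 T4 T5 T2 T3.
T1: 0→3, due 23, tardiness 0
T4: 3→7, due 22, tardiness 0
T5: 7→16, due 24, tardiness 0
T2: 16→29, due 29, tardiness 0
T3: 29→44, due 15, tardiness 29
Sum = 0+0+0+0+29 = 29.
Difference = 22 − 29 = -7.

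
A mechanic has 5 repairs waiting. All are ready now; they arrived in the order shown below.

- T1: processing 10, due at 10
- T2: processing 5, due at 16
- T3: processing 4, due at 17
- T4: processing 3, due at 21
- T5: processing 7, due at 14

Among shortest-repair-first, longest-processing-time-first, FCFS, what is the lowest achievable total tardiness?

18

SPT (increasing processing time): T4 T3 T2 T5 T1.
T4: 0→3, due 21, tardiness 0
T3: 3→7, due 17, tardiness 0
T2: 7→12, due 16, tardiness 0
T5: 12→19, due 14, tardiness 5
T1: 19→29, due 10, tardiness 19
Sum = 0+0+0+5+19 = 24.
LPT (decreasing processing time): T1 T5 T2 T3 T4.
T1: 0→10, due 10, tardiness 0
T5: 10→17, due 14, tardiness 3
T2: 17→22, due 16, tardiness 6
T3: 22→26, due 17, tardiness 9
T4: 26→29, due 21, tardiness 8
Sum = 0+3+6+9+8 = 26.
FIFO (arrival order): T1 T2 T3 T4 T5.
T1: 0→10, due 10, tardiness 0
T2: 10→15, due 16, tardiness 0
T3: 15→19, due 17, tardiness 2
T4: 19→22, due 21, tardiness 1
T5: 22→29, due 14, tardiness 15
Sum = 0+0+2+1+15 = 18.
SPT 24, LPT 26, FIFO 18 → minimum 18.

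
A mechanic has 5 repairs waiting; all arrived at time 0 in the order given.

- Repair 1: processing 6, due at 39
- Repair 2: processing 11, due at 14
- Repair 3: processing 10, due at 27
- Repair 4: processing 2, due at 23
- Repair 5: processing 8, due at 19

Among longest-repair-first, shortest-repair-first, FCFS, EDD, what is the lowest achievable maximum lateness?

LPT (decreasing processing time): Repair 2 Repair 3 Repair 5 Repair 1 Repair 4.
Repair 2: 0→11, due 14, lateness -3
Repair 3: 11→21, due 27, lateness -6
Repair 5: 21→29, due 19, lateness 10
Repair 1: 29→35, due 39, lateness -4
Repair 4: 35→37, due 23, lateness 14
Maximum = 14.
SPT (increasing processing time): Repair 4 Repair 1 Repair 5 Repair 3 Repair 2.
Repair 4: 0→2, due 23, lateness -21
Repair 1: 2→8, due 39, lateness -31
Repair 5: 8→16, due 19, lateness -3
Repair 3: 16→26, due 27, lateness -1
Repair 2: 26→37, due 14, lateness 23
Maximum = 23.
FIFO (arrival order): Repair 1 Repair 2 Repair 3 Repair 4 Repair 5.
Repair 1: 0→6, due 39, lateness -33
Repair 2: 6→17, due 14, lateness 3
Repair 3: 17→27, due 27, lateness 0
Repair 4: 27→29, due 23, lateness 6
Repair 5: 29→37, due 19, lateness 18
Maximum = 18.
EDD (increasing due date): Repair 2 Repair 5 Repair 4 Repair 3 Repair 1.
Repair 2: 0→11, due 14, lateness -3
Repair 5: 11→19, due 19, lateness 0
Repair 4: 19→21, due 23, lateness -2
Repair 3: 21→31, due 27, lateness 4
Repair 1: 31→37, due 39, lateness -2
Maximum = 4.
LPT 14, SPT 23, FIFO 18, EDD 4 → minimum 4.

4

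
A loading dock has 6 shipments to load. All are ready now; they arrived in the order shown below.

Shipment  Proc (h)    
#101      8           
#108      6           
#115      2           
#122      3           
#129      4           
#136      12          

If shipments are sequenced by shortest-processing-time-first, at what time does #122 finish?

5

SPT (increasing processing time): #115 #122 #129 #108 #101 #136.
#115: 0→2
#122: 2→5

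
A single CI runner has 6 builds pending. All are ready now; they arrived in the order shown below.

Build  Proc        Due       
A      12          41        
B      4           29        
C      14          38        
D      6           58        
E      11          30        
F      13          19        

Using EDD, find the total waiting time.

154

EDD (increasing due date): F B E C A D.
F: waits 0, runs 0→13
B: waits 13, runs 13→17
E: waits 17, runs 17→28
C: waits 28, runs 28→42
A: waits 42, runs 42→54
D: waits 54, runs 54→60
Sum = 0+13+17+28+42+54 = 154.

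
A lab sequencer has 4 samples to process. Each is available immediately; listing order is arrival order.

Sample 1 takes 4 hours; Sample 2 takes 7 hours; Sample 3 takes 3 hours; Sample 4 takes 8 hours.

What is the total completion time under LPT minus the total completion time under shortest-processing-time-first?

LPT (decreasing processing time): Sample 4 Sample 2 Sample 1 Sample 3.
Sample 4: 0→8
Sample 2: 8→15
Sample 1: 15→19
Sample 3: 19→22
Sum = 8+15+19+22 = 64.
SPT (increasing processing time): Sample 3 Sample 1 Sample 2 Sample 4.
Sample 3: 0→3
Sample 1: 3→7
Sample 2: 7→14
Sample 4: 14→22
Sum = 3+7+14+22 = 46.
Difference = 64 − 46 = 18.

18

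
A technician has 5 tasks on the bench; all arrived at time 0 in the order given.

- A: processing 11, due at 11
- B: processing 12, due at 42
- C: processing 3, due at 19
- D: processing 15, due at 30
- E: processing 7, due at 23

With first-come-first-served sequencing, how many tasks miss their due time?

3

FIFO (arrival order): A B C D E.
A: 0→11, due 11, tardiness 0
B: 11→23, due 42, tardiness 0
C: 23→26, due 19, tardiness 7
D: 26→41, due 30, tardiness 11
E: 41→48, due 23, tardiness 25
Late tasks: 3.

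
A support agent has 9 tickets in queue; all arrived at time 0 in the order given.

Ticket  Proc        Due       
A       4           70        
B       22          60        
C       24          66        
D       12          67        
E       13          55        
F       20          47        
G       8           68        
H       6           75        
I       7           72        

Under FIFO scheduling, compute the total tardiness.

FIFO (arrival order): A B C D E F G H I.
A: 0→4, due 70, tardiness 0
B: 4→26, due 60, tardiness 0
C: 26→50, due 66, tardiness 0
D: 50→62, due 67, tardiness 0
E: 62→75, due 55, tardiness 20
F: 75→95, due 47, tardiness 48
G: 95→103, due 68, tardiness 35
H: 103→109, due 75, tardiness 34
I: 109→116, due 72, tardiness 44
Sum = 0+0+0+0+20+48+35+34+44 = 181.

181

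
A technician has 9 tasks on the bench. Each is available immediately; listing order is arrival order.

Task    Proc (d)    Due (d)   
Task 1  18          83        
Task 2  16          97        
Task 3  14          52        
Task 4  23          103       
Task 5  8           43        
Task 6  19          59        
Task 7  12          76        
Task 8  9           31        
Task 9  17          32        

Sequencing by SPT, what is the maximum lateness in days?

54

SPT (increasing processing time): Task 5 Task 8 Task 7 Task 3 Task 2 Task 9 Task 1 Task 6 Task 4.
Task 5: 0→8, due 43, lateness -35
Task 8: 8→17, due 31, lateness -14
Task 7: 17→29, due 76, lateness -47
Task 3: 29→43, due 52, lateness -9
Task 2: 43→59, due 97, lateness -38
Task 9: 59→76, due 32, lateness 44
Task 1: 76→94, due 83, lateness 11
Task 6: 94→113, due 59, lateness 54
Task 4: 113→136, due 103, lateness 33
Maximum = 54.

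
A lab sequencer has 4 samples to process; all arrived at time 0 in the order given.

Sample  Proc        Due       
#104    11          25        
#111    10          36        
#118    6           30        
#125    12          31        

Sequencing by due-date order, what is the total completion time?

96

EDD (increasing due date): #104 #118 #125 #111.
#104: 0→11
#118: 11→17
#125: 17→29
#111: 29→39
Sum = 11+17+29+39 = 96.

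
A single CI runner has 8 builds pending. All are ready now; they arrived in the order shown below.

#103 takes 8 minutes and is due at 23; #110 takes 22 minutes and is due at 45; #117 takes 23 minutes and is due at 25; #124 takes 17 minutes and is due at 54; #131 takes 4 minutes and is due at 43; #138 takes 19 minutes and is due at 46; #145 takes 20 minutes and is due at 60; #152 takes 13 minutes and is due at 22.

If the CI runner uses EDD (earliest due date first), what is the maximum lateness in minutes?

66

EDD (increasing due date): #152 #103 #117 #131 #110 #138 #124 #145.
#152: 0→13, due 22, lateness -9
#103: 13→21, due 23, lateness -2
#117: 21→44, due 25, lateness 19
#131: 44→48, due 43, lateness 5
#110: 48→70, due 45, lateness 25
#138: 70→89, due 46, lateness 43
#124: 89→106, due 54, lateness 52
#145: 106→126, due 60, lateness 66
Maximum = 66.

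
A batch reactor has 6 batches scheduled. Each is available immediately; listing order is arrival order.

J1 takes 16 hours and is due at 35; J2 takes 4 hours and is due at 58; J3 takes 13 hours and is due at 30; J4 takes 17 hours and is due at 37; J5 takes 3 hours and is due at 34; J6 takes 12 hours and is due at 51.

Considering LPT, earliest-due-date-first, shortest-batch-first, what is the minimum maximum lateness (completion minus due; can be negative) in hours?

12

LPT (decreasing processing time): J4 J1 J3 J6 J2 J5.
J4: 0→17, due 37, lateness -20
J1: 17→33, due 35, lateness -2
J3: 33→46, due 30, lateness 16
J6: 46→58, due 51, lateness 7
J2: 58→62, due 58, lateness 4
J5: 62→65, due 34, lateness 31
Maximum = 31.
EDD (increasing due date): J3 J5 J1 J4 J6 J2.
J3: 0→13, due 30, lateness -17
J5: 13→16, due 34, lateness -18
J1: 16→32, due 35, lateness -3
J4: 32→49, due 37, lateness 12
J6: 49→61, due 51, lateness 10
J2: 61→65, due 58, lateness 7
Maximum = 12.
SPT (increasing processing time): J5 J2 J6 J3 J1 J4.
J5: 0→3, due 34, lateness -31
J2: 3→7, due 58, lateness -51
J6: 7→19, due 51, lateness -32
J3: 19→32, due 30, lateness 2
J1: 32→48, due 35, lateness 13
J4: 48→65, due 37, lateness 28
Maximum = 28.
LPT 31, EDD 12, SPT 28 → minimum 12.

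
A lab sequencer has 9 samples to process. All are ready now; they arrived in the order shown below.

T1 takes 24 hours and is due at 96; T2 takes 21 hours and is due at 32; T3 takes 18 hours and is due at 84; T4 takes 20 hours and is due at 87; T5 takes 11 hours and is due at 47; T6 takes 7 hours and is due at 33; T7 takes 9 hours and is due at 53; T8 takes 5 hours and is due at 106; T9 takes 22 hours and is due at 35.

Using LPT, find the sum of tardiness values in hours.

338

LPT (decreasing processing time): T1 T9 T2 T4 T3 T5 T7 T6 T8.
T1: 0→24, due 96, tardiness 0
T9: 24→46, due 35, tardiness 11
T2: 46→67, due 32, tardiness 35
T4: 67→87, due 87, tardiness 0
T3: 87→105, due 84, tardiness 21
T5: 105→116, due 47, tardiness 69
T7: 116→125, due 53, tardiness 72
T6: 125→132, due 33, tardiness 99
T8: 132→137, due 106, tardiness 31
Sum = 0+11+35+0+21+69+72+99+31 = 338.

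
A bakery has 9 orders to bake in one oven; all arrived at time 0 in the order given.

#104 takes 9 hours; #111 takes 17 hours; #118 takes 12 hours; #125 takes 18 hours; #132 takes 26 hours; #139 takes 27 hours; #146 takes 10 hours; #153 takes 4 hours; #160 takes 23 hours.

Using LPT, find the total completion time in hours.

LPT (decreasing processing time): #139 #132 #160 #125 #111 #118 #146 #104 #153.
#139: 0→27
#132: 27→53
#160: 53→76
#125: 76→94
#111: 94→111
#118: 111→123
#146: 123→133
#104: 133→142
#153: 142→146
Sum = 27+53+76+94+111+123+133+142+146 = 905.

905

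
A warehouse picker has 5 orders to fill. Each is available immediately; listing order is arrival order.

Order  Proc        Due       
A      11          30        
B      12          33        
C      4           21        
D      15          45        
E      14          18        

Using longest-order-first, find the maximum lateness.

35

LPT (decreasing processing time): D E B A C.
D: 0→15, due 45, lateness -30
E: 15→29, due 18, lateness 11
B: 29→41, due 33, lateness 8
A: 41→52, due 30, lateness 22
C: 52→56, due 21, lateness 35
Maximum = 35.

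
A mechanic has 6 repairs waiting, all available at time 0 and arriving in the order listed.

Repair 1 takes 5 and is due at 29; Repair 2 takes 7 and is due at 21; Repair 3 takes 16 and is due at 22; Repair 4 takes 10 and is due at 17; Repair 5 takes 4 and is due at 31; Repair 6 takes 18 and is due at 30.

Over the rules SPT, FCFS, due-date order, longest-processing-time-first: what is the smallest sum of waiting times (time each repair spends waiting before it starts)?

97

SPT (increasing processing time): Repair 5 Repair 1 Repair 2 Repair 4 Repair 3 Repair 6.
Repair 5: waits 0, runs 0→4
Repair 1: waits 4, runs 4→9
Repair 2: waits 9, runs 9→16
Repair 4: waits 16, runs 16→26
Repair 3: waits 26, runs 26→42
Repair 6: waits 42, runs 42→60
Sum = 0+4+9+16+26+42 = 97.
FIFO (arrival order): Repair 1 Repair 2 Repair 3 Repair 4 Repair 5 Repair 6.
Repair 1: waits 0, runs 0→5
Repair 2: waits 5, runs 5→12
Repair 3: waits 12, runs 12→28
Repair 4: waits 28, runs 28→38
Repair 5: waits 38, runs 38→42
Repair 6: waits 42, runs 42→60
Sum = 0+5+12+28+38+42 = 125.
EDD (increasing due date): Repair 4 Repair 2 Repair 3 Repair 1 Repair 6 Repair 5.
Repair 4: waits 0, runs 0→10
Repair 2: waits 10, runs 10→17
Repair 3: waits 17, runs 17→33
Repair 1: waits 33, runs 33→38
Repair 6: waits 38, runs 38→56
Repair 5: waits 56, runs 56→60
Sum = 0+10+17+33+38+56 = 154.
LPT (decreasing processing time): Repair 6 Repair 3 Repair 4 Repair 2 Repair 1 Repair 5.
Repair 6: waits 0, runs 0→18
Repair 3: waits 18, runs 18→34
Repair 4: waits 34, runs 34→44
Repair 2: waits 44, runs 44→51
Repair 1: waits 51, runs 51→56
Repair 5: waits 56, runs 56→60
Sum = 0+18+34+44+51+56 = 203.
SPT 97, FIFO 125, EDD 154, LPT 203 → minimum 97.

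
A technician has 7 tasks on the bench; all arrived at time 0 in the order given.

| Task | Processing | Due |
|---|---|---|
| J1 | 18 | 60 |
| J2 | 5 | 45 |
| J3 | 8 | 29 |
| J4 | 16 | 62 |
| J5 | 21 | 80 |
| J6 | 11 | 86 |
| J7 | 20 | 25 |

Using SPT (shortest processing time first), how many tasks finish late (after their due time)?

2

SPT (increasing processing time): J2 J3 J6 J4 J1 J7 J5.
J2: 0→5, due 45, tardiness 0
J3: 5→13, due 29, tardiness 0
J6: 13→24, due 86, tardiness 0
J4: 24→40, due 62, tardiness 0
J1: 40→58, due 60, tardiness 0
J7: 58→78, due 25, tardiness 53
J5: 78→99, due 80, tardiness 19
Late tasks: 2.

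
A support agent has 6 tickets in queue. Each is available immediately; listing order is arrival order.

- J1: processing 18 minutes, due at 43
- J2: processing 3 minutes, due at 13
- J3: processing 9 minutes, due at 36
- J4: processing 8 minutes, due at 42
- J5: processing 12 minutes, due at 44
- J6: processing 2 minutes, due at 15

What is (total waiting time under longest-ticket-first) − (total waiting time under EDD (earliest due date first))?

LPT (decreasing processing time): J1 J5 J3 J4 J2 J6.
J1: waits 0, runs 0→18
J5: waits 18, runs 18→30
J3: waits 30, runs 30→39
J4: waits 39, runs 39→47
J2: waits 47, runs 47→50
J6: waits 50, runs 50→52
Sum = 0+18+30+39+47+50 = 184.
EDD (increasing due date): J2 J6 J3 J4 J1 J5.
J2: waits 0, runs 0→3
J6: waits 3, runs 3→5
J3: waits 5, runs 5→14
J4: waits 14, runs 14→22
J1: waits 22, runs 22→40
J5: waits 40, runs 40→52
Sum = 0+3+5+14+22+40 = 84.
Difference = 184 − 84 = 100.

100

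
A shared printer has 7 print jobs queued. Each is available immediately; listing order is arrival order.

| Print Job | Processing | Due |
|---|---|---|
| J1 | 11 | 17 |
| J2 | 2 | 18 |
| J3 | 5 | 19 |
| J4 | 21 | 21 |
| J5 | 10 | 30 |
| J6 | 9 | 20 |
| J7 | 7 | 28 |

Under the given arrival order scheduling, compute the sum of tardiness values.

FIFO (arrival order): J1 J2 J3 J4 J5 J6 J7.
J1: 0→11, due 17, tardiness 0
J2: 11→13, due 18, tardiness 0
J3: 13→18, due 19, tardiness 0
J4: 18→39, due 21, tardiness 18
J5: 39→49, due 30, tardiness 19
J6: 49→58, due 20, tardiness 38
J7: 58→65, due 28, tardiness 37
Sum = 0+0+0+18+19+38+37 = 112.

112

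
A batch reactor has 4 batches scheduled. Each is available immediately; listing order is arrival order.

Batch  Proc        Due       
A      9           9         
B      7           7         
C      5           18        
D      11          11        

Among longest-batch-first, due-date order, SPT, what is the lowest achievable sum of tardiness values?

LPT (decreasing processing time): D A B C.
D: 0→11, due 11, tardiness 0
A: 11→20, due 9, tardiness 11
B: 20→27, due 7, tardiness 20
C: 27→32, due 18, tardiness 14
Sum = 0+11+20+14 = 45.
EDD (increasing due date): B A D C.
B: 0→7, due 7, tardiness 0
A: 7→16, due 9, tardiness 7
D: 16→27, due 11, tardiness 16
C: 27→32, due 18, tardiness 14
Sum = 0+7+16+14 = 37.
SPT (increasing processing time): C B A D.
C: 0→5, due 18, tardiness 0
B: 5→12, due 7, tardiness 5
A: 12→21, due 9, tardiness 12
D: 21→32, due 11, tardiness 21
Sum = 0+5+12+21 = 38.
LPT 45, EDD 37, SPT 38 → minimum 37.

37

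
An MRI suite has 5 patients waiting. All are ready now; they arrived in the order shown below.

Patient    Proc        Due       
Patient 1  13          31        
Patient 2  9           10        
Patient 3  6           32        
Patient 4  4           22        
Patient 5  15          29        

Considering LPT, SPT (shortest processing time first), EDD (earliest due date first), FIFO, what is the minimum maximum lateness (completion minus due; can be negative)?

LPT (decreasing processing time): Patient 5 Patient 1 Patient 2 Patient 3 Patient 4.
Patient 5: 0→15, due 29, lateness -14
Patient 1: 15→28, due 31, lateness -3
Patient 2: 28→37, due 10, lateness 27
Patient 3: 37→43, due 32, lateness 11
Patient 4: 43→47, due 22, lateness 25
Maximum = 27.
SPT (increasing processing time): Patient 4 Patient 3 Patient 2 Patient 1 Patient 5.
Patient 4: 0→4, due 22, lateness -18
Patient 3: 4→10, due 32, lateness -22
Patient 2: 10→19, due 10, lateness 9
Patient 1: 19→32, due 31, lateness 1
Patient 5: 32→47, due 29, lateness 18
Maximum = 18.
EDD (increasing due date): Patient 2 Patient 4 Patient 5 Patient 1 Patient 3.
Patient 2: 0→9, due 10, lateness -1
Patient 4: 9→13, due 22, lateness -9
Patient 5: 13→28, due 29, lateness -1
Patient 1: 28→41, due 31, lateness 10
Patient 3: 41→47, due 32, lateness 15
Maximum = 15.
FIFO (arrival order): Patient 1 Patient 2 Patient 3 Patient 4 Patient 5.
Patient 1: 0→13, due 31, lateness -18
Patient 2: 13→22, due 10, lateness 12
Patient 3: 22→28, due 32, lateness -4
Patient 4: 28→32, due 22, lateness 10
Patient 5: 32→47, due 29, lateness 18
Maximum = 18.
LPT 27, SPT 18, EDD 15, FIFO 18 → minimum 15.

15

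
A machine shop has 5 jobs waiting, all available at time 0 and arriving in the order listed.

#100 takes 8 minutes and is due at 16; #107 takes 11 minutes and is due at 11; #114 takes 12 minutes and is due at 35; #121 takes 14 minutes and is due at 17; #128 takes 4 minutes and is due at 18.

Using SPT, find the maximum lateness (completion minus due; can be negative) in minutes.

SPT (increasing processing time): #128 #100 #107 #114 #121.
#128: 0→4, due 18, lateness -14
#100: 4→12, due 16, lateness -4
#107: 12→23, due 11, lateness 12
#114: 23→35, due 35, lateness 0
#121: 35→49, due 17, lateness 32
Maximum = 32.

32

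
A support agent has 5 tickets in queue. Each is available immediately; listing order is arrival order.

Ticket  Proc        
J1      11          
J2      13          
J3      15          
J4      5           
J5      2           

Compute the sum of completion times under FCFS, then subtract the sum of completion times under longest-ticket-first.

FIFO (arrival order): J1 J2 J3 J4 J5.
J1: 0→11
J2: 11→24
J3: 24→39
J4: 39→44
J5: 44→46
Sum = 11+24+39+44+46 = 164.
LPT (decreasing processing time): J3 J2 J1 J4 J5.
J3: 0→15
J2: 15→28
J1: 28→39
J4: 39→44
J5: 44→46
Sum = 15+28+39+44+46 = 172.
Difference = 164 − 172 = -8.

-8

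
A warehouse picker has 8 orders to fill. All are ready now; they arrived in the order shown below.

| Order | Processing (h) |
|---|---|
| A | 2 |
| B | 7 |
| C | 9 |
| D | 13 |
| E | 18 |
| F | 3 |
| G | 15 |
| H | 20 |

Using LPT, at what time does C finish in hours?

LPT (decreasing processing time): H E G D C B F A.
H: 0→20
E: 20→38
G: 38→53
D: 53→66
C: 66→75

75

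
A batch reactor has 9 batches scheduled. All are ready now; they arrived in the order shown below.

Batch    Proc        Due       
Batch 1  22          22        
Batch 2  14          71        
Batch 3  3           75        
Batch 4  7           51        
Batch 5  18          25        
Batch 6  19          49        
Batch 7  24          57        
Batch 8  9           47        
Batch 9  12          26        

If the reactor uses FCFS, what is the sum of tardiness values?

FIFO (arrival order): Batch 1 Batch 2 Batch 3 Batch 4 Batch 5 Batch 6 Batch 7 Batch 8 Batch 9.
Batch 1: 0→22, due 22, tardiness 0
Batch 2: 22→36, due 71, tardiness 0
Batch 3: 36→39, due 75, tardiness 0
Batch 4: 39→46, due 51, tardiness 0
Batch 5: 46→64, due 25, tardiness 39
Batch 6: 64→83, due 49, tardiness 34
Batch 7: 83→107, due 57, tardiness 50
Batch 8: 107→116, due 47, tardiness 69
Batch 9: 116→128, due 26, tardiness 102
Sum = 0+0+0+0+39+34+50+69+102 = 294.

294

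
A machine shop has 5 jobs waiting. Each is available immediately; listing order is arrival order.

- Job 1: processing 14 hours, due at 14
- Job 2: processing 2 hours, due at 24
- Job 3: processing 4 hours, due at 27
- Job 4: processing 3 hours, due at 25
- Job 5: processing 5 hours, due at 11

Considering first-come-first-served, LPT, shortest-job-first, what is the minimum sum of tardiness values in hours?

FIFO (arrival order): Job 1 Job 2 Job 3 Job 4 Job 5.
Job 1: 0→14, due 14, tardiness 0
Job 2: 14→16, due 24, tardiness 0
Job 3: 16→20, due 27, tardiness 0
Job 4: 20→23, due 25, tardiness 0
Job 5: 23→28, due 11, tardiness 17
Sum = 0+0+0+0+17 = 17.
LPT (decreasing processing time): Job 1 Job 5 Job 3 Job 4 Job 2.
Job 1: 0→14, due 14, tardiness 0
Job 5: 14→19, due 11, tardiness 8
Job 3: 19→23, due 27, tardiness 0
Job 4: 23→26, due 25, tardiness 1
Job 2: 26→28, due 24, tardiness 4
Sum = 0+8+0+1+4 = 13.
SPT (increasing processing time): Job 2 Job 4 Job 3 Job 5 Job 1.
Job 2: 0→2, due 24, tardiness 0
Job 4: 2→5, due 25, tardiness 0
Job 3: 5→9, due 27, tardiness 0
Job 5: 9→14, due 11, tardiness 3
Job 1: 14→28, due 14, tardiness 14
Sum = 0+0+0+3+14 = 17.
FIFO 17, LPT 13, SPT 17 → minimum 13.

13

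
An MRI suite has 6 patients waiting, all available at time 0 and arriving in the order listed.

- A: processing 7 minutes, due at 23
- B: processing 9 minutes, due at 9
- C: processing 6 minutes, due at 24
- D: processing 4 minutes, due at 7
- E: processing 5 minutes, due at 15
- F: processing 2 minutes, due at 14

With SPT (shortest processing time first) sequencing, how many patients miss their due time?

SPT (increasing processing time): F D E C A B.
F: 0→2, due 14, tardiness 0
D: 2→6, due 7, tardiness 0
E: 6→11, due 15, tardiness 0
C: 11→17, due 24, tardiness 0
A: 17→24, due 23, tardiness 1
B: 24→33, due 9, tardiness 24
Late patients: 2.

2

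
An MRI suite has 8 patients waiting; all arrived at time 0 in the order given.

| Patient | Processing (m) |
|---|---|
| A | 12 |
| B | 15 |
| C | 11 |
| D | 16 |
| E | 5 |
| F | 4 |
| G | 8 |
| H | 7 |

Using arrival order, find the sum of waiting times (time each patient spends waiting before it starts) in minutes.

324

FIFO (arrival order): A B C D E F G H.
A: waits 0, runs 0→12
B: waits 12, runs 12→27
C: waits 27, runs 27→38
D: waits 38, runs 38→54
E: waits 54, runs 54→59
F: waits 59, runs 59→63
G: waits 63, runs 63→71
H: waits 71, runs 71→78
Sum = 0+12+27+38+54+59+63+71 = 324.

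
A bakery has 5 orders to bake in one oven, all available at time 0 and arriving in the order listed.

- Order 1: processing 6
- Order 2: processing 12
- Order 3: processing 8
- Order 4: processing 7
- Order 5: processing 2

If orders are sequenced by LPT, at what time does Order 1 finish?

LPT (decreasing processing time): Order 2 Order 3 Order 4 Order 1 Order 5.
Order 2: 0→12
Order 3: 12→20
Order 4: 20→27
Order 1: 27→33

33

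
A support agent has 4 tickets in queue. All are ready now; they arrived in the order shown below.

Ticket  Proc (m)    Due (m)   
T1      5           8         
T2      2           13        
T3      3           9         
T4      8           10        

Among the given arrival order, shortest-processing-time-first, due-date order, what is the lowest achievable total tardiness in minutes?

FIFO (arrival order): T1 T2 T3 T4.
T1: 0→5, due 8, tardiness 0
T2: 5→7, due 13, tardiness 0
T3: 7→10, due 9, tardiness 1
T4: 10→18, due 10, tardiness 8
Sum = 0+0+1+8 = 9.
SPT (increasing processing time): T2 T3 T1 T4.
T2: 0→2, due 13, tardiness 0
T3: 2→5, due 9, tardiness 0
T1: 5→10, due 8, tardiness 2
T4: 10→18, due 10, tardiness 8
Sum = 0+0+2+8 = 10.
EDD (increasing due date): T1 T3 T4 T2.
T1: 0→5, due 8, tardiness 0
T3: 5→8, due 9, tardiness 0
T4: 8→16, due 10, tardiness 6
T2: 16→18, due 13, tardiness 5
Sum = 0+0+6+5 = 11.
FIFO 9, SPT 10, EDD 11 → minimum 9.

9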